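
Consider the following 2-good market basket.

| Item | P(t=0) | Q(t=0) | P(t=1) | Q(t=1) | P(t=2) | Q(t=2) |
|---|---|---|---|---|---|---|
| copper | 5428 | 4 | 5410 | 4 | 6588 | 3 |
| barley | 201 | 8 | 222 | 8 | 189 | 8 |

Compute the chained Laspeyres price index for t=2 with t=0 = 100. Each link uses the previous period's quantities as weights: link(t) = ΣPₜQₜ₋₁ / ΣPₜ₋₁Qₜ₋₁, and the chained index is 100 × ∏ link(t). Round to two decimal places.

Link t=0→t=1:
ΣP(t=1)Q(t=0) = 5410×4 + 222×8 = 21640 + 1776 = 23416
ΣP(t=0)Q(t=0) = 5428×4 + 201×8 = 21712 + 1608 = 23320
link = 23416/23320 = 1.004117
Link t=1→t=2:
ΣP(t=2)Q(t=1) = 6588×4 + 189×8 = 26352 + 1512 = 27864
ΣP(t=1)Q(t=1) = 5410×4 + 222×8 = 21640 + 1776 = 23416
link = 27864/23416 = 1.189956
Chained index = 100 × 1.004117 × 1.189956 = 119.4854

119.49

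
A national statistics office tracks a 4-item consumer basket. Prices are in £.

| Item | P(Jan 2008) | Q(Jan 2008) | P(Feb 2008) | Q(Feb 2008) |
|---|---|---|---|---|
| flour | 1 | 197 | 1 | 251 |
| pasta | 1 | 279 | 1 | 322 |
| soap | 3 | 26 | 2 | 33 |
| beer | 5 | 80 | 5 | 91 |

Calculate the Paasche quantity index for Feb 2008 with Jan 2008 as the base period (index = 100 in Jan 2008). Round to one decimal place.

Paasche quantity index uses current-period prices as weights.
ΣP(Feb 2008)·Q(Feb 2008) = 1×251 + 1×322 + 2×33 + 5×91 = 251 + 322 + 66 + 455 = 1094
ΣP(Feb 2008)·Q(Jan 2008) = 1×197 + 1×279 + 2×26 + 5×80 = 197 + 279 + 52 + 400 = 928
Index = 1094 / 928 × 100 = 117.8879

117.9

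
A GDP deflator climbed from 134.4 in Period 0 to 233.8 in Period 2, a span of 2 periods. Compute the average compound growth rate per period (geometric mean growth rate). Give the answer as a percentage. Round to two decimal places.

Growth factor = (233.8/134.4)^(1/2) = (1.739583)^(1/2) = 1.318933
Growth rate = 1.318933 − 1 = 0.318933 = 31.8933%

31.89%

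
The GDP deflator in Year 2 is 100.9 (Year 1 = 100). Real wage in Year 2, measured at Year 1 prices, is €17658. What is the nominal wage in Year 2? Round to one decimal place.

17816.9

Nominal = Real × (Index/100) = 17658 × (100.9/100)
        = 17658 × 1.009 = 17816.9220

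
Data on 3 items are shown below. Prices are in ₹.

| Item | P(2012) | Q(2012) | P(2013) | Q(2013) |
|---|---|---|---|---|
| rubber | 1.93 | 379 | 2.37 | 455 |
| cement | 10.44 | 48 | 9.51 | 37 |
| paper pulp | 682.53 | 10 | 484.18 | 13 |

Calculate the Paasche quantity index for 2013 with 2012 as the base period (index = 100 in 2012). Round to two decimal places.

Paasche quantity index uses current-period prices as weights.
ΣP(2013)·Q(2013) = 2.37×455 + 9.51×37 + 484.18×13 = 1078.35 + 351.87 + 6294.34 = 7724.56
ΣP(2013)·Q(2012) = 2.37×379 + 9.51×48 + 484.18×10 = 898.23 + 456.48 + 4841.8 = 6196.51
Index = 7724.56 / 6196.51 × 100 = 124.6598

124.66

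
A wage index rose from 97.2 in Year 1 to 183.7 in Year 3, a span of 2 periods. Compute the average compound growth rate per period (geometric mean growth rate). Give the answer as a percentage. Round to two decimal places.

37.47%

Growth factor = (183.7/97.2)^(1/2) = (1.889918)^(1/2) = 1.374743
Growth rate = 1.374743 − 1 = 0.374743 = 37.4743%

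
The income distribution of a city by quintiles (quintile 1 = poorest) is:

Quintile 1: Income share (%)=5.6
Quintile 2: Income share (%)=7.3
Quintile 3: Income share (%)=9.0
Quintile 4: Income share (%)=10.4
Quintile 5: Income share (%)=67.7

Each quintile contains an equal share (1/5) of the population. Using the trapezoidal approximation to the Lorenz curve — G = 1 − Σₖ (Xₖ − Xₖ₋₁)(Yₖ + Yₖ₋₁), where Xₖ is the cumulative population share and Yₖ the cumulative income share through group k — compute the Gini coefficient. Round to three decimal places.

Cumulative income shares Yₖ: 0.0560, 0.1290, 0.2190, 0.3230, 1.0000
Σ (Xₖ−Xₖ₋₁)(Yₖ+Yₖ₋₁) = (1/5)(0.0560+0.0000) + (1/5)(0.1290+0.0560) + (1/5)(0.2190+0.1290) + (1/5)(0.3230+0.2190) + (1/5)(1.0000+0.3230)
  = 0.0112 + 0.0370 + 0.0696 + 0.1084 + 0.2646 = 0.4908
G = 1 − 0.4908 = 0.5092

0.509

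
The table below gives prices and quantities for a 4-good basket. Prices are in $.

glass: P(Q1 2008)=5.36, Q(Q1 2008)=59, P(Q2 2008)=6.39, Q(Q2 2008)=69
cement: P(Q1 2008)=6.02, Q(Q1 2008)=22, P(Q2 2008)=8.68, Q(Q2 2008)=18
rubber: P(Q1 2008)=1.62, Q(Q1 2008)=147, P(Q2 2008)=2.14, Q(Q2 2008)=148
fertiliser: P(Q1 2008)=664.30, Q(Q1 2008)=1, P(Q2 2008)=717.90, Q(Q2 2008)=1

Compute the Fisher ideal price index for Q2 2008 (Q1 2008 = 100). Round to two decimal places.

118.25

Laspeyres component (base-period weights):
ΣP(Q2 2008)Q(Q1 2008) = 6.39×59 + 8.68×22 + 2.14×147 + 717.90×1 = 377.01 + 190.96 + 314.58 + 717.9 = 1600.45
ΣP(Q1 2008)Q(Q1 2008) = 5.36×59 + 6.02×22 + 1.62×147 + 664.30×1 = 316.24 + 132.44 + 238.14 + 664.3 = 1351.12
L = 1600.45 / 1351.12 × 100 = 118.4536
Paasche component (current-period weights):
ΣP(Q2 2008)Q(Q2 2008) = 6.39×69 + 8.68×18 + 2.14×148 + 717.90×1 = 440.91 + 156.24 + 316.72 + 717.9 = 1631.77
ΣP(Q1 2008)Q(Q2 2008) = 5.36×69 + 6.02×18 + 1.62×148 + 664.30×1 = 369.84 + 108.36 + 239.76 + 664.3 = 1382.26
P = 1631.77 / 1382.26 × 100 = 118.0509
Fisher = √(L × P) = √(118.4536 × 118.0509) = 118.2521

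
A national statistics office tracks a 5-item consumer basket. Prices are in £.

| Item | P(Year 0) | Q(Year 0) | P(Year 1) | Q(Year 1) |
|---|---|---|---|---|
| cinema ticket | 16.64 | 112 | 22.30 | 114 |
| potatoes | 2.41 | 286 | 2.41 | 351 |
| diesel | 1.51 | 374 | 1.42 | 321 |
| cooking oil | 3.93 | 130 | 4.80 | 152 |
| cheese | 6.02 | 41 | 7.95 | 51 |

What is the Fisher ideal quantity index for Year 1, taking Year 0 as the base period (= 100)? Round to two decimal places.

106.64

Laspeyres component (base-period weights):
ΣP(Year 0)Q(Year 1) = 16.64×114 + 2.41×351 + 1.51×321 + 3.93×152 + 6.02×51 = 1896.96 + 845.91 + 484.71 + 597.36 + 307.02 = 4131.96
ΣP(Year 0)Q(Year 0) = 16.64×112 + 2.41×286 + 1.51×374 + 3.93×130 + 6.02×41 = 1863.68 + 689.26 + 564.74 + 510.9 + 246.82 = 3875.4
L = 4131.96 / 3875.4 × 100 = 106.6202
Paasche component (current-period weights):
ΣP(Year 1)Q(Year 1) = 22.30×114 + 2.41×351 + 1.42×321 + 4.80×152 + 7.95×51 = 2542.2 + 845.91 + 455.82 + 729.6 + 405.45 = 4978.98
ΣP(Year 1)Q(Year 0) = 22.30×112 + 2.41×286 + 1.42×374 + 4.80×130 + 7.95×41 = 2497.6 + 689.26 + 531.08 + 624 + 325.95 = 4667.89
P = 4978.98 / 4667.89 × 100 = 106.6645
Fisher = √(L × P) = √(106.6202 × 106.6645) = 106.6423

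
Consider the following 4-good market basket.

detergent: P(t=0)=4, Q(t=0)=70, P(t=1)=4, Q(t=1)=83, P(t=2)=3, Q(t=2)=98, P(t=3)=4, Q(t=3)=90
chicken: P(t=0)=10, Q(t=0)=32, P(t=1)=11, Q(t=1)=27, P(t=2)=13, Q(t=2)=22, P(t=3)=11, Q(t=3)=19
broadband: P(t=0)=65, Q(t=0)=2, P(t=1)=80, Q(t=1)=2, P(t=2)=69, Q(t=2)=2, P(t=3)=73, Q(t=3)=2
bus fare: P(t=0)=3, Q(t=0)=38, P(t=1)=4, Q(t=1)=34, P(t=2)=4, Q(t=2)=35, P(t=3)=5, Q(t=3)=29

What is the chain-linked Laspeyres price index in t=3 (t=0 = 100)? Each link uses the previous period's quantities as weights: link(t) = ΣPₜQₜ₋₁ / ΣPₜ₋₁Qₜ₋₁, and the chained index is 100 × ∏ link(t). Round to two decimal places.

117.63

Link t=0→t=1:
ΣP(t=1)Q(t=0) = 4×70 + 11×32 + 80×2 + 4×38 = 280 + 352 + 160 + 152 = 944
ΣP(t=0)Q(t=0) = 4×70 + 10×32 + 65×2 + 3×38 = 280 + 320 + 130 + 114 = 844
link = 944/844 = 1.118483
Link t=1→t=2:
ΣP(t=2)Q(t=1) = 3×83 + 13×27 + 69×2 + 4×34 = 249 + 351 + 138 + 136 = 874
ΣP(t=1)Q(t=1) = 4×83 + 11×27 + 80×2 + 4×34 = 332 + 297 + 160 + 136 = 925
link = 874/925 = 0.944865
Link t=2→t=3:
ΣP(t=3)Q(t=2) = 4×98 + 11×22 + 73×2 + 5×35 = 392 + 242 + 146 + 175 = 955
ΣP(t=2)Q(t=2) = 3×98 + 13×22 + 69×2 + 4×35 = 294 + 286 + 138 + 140 = 858
link = 955/858 = 1.113054
Chained index = 100 × 1.118483 × 0.944865 × 1.113054 = 117.6293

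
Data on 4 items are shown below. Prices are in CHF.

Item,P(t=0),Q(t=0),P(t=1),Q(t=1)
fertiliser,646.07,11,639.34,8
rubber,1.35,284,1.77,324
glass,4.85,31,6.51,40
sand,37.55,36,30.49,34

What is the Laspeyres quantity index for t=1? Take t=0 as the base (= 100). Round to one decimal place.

Laspeyres quantity index uses base-period prices as weights.
ΣP(t=0)·Q(t=1) = 646.07×8 + 1.35×324 + 4.85×40 + 37.55×34 = 5168.56 + 437.4 + 194 + 1276.7 = 7076.66
ΣP(t=0)·Q(t=0) = 646.07×11 + 1.35×284 + 4.85×31 + 37.55×36 = 7106.77 + 383.4 + 150.35 + 1351.8 = 8992.32
Index = 7076.66 / 8992.32 × 100 = 78.6967

78.7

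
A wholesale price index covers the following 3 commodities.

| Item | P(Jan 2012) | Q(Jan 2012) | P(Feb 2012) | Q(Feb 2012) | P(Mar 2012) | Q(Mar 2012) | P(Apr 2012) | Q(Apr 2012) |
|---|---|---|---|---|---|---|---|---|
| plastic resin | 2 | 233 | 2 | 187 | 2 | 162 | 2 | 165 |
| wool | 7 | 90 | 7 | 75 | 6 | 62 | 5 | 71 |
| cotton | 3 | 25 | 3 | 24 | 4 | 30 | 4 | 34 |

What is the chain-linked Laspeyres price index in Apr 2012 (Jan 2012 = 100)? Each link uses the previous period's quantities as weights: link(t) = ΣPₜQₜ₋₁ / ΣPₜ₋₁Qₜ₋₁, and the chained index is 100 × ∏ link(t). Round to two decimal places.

87.55

Link Jan 2012→Feb 2012:
ΣP(Feb 2012)Q(Jan 2012) = 2×233 + 7×90 + 3×25 = 466 + 630 + 75 = 1171
ΣP(Jan 2012)Q(Jan 2012) = 2×233 + 7×90 + 3×25 = 466 + 630 + 75 = 1171
link = 1171/1171 = 1.000000
Link Feb 2012→Mar 2012:
ΣP(Mar 2012)Q(Feb 2012) = 2×187 + 6×75 + 4×24 = 374 + 450 + 96 = 920
ΣP(Feb 2012)Q(Feb 2012) = 2×187 + 7×75 + 3×24 = 374 + 525 + 72 = 971
link = 920/971 = 0.947477
Link Mar 2012→Apr 2012:
ΣP(Apr 2012)Q(Mar 2012) = 2×162 + 5×62 + 4×30 = 324 + 310 + 120 = 754
ΣP(Mar 2012)Q(Mar 2012) = 2×162 + 6×62 + 4×30 = 324 + 372 + 120 = 816
link = 754/816 = 0.924020
Chained index = 100 × 1.000000 × 0.947477 × 0.924020 = 87.5487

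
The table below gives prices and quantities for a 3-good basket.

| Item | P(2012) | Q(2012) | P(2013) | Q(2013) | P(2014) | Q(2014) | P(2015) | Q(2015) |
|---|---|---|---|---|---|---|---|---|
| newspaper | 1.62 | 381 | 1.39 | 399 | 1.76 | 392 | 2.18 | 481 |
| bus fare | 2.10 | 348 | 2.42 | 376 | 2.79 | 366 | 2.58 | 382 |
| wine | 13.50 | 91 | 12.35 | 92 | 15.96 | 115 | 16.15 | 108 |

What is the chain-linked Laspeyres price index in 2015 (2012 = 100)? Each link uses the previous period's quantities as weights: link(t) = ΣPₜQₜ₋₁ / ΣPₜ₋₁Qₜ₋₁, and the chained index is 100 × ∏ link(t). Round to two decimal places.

Link 2012→2013:
ΣP(2013)Q(2012) = 1.39×381 + 2.42×348 + 12.35×91 = 529.59 + 842.16 + 1123.85 = 2495.6
ΣP(2012)Q(2012) = 1.62×381 + 2.10×348 + 13.50×91 = 617.22 + 730.8 + 1228.5 = 2576.52
link = 2495.6/2576.52 = 0.968593
Link 2013→2014:
ΣP(2014)Q(2013) = 1.76×399 + 2.79×376 + 15.96×92 = 702.24 + 1049.04 + 1468.32 = 3219.6
ΣP(2013)Q(2013) = 1.39×399 + 2.42×376 + 12.35×92 = 554.61 + 909.92 + 1136.2 = 2600.73
link = 3219.6/2600.73 = 1.237960
Link 2014→2015:
ΣP(2015)Q(2014) = 2.18×392 + 2.58×366 + 16.15×115 = 854.56 + 944.28 + 1857.25 = 3656.09
ΣP(2014)Q(2014) = 1.76×392 + 2.79×366 + 15.96×115 = 689.92 + 1021.14 + 1835.4 = 3546.46
link = 3656.09/3546.46 = 1.030913
Chained index = 100 × 0.968593 × 1.237960 × 1.030913 = 123.6146

123.61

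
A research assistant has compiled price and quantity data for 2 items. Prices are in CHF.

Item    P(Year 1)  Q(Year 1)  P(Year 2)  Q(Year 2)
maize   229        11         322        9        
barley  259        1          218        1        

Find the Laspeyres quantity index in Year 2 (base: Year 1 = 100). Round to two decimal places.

Laspeyres quantity index uses base-period prices as weights.
ΣP(Year 1)·Q(Year 2) = 229×9 + 259×1 = 2061 + 259 = 2320
ΣP(Year 1)·Q(Year 1) = 229×11 + 259×1 = 2519 + 259 = 2778
Index = 2320 / 2778 × 100 = 83.5133

83.51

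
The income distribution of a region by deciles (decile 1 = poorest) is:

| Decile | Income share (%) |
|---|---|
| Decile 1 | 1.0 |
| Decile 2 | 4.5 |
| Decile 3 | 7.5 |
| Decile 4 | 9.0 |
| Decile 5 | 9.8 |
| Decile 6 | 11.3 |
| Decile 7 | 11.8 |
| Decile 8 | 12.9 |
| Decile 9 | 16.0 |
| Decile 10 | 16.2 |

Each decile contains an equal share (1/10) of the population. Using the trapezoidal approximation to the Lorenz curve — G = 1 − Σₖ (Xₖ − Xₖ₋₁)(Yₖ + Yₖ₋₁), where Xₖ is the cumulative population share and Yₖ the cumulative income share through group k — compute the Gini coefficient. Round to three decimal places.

Cumulative income shares Yₖ: 0.0100, 0.0550, 0.1300, 0.2200, 0.3180, 0.4310, 0.5490, 0.6780, 0.8380, 1.0000
Σ (Xₖ−Xₖ₋₁)(Yₖ+Yₖ₋₁) = (1/10)(0.0100+0.0000) + (1/10)(0.0550+0.0100) + (1/10)(0.1300+0.0550) + (1/10)(0.2200+0.1300) + (1/10)(0.3180+0.2200) + (1/10)(0.4310+0.3180) + (1/10)(0.5490+0.4310) + (1/10)(0.6780+0.5490) + (1/10)(0.8380+0.6780) + (1/10)(1.0000+0.8380)
  = 0.0010 + 0.0065 + 0.0185 + 0.0350 + 0.0538 + 0.0749 + 0.0980 + 0.1227 + 0.1516 + 0.1838 = 0.7458
G = 1 − 0.7458 = 0.2542

0.254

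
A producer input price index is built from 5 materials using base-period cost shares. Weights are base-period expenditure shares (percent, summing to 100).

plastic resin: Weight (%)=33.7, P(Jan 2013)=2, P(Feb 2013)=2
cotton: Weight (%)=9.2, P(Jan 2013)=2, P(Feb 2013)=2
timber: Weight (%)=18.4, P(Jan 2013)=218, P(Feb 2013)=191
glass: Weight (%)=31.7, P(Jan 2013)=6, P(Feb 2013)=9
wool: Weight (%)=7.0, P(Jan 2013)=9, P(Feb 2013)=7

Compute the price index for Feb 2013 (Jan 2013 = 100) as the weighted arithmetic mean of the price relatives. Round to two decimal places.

plastic resin: 33.7 × (2/2) = 33.7 × 1.000000 = 33.7000
cotton: 9.2 × (2/2) = 9.2 × 1.000000 = 9.2000
timber: 18.4 × (191/218) = 18.4 × 0.876147 = 16.1211
glass: 31.7 × (9/6) = 31.7 × 1.500000 = 47.5500
wool: 7.0 × (7/9) = 7.0 × 0.777778 = 5.4444
Index = Σ wᵢ·(p₁ᵢ/p₀ᵢ) = 33.7000 + 9.2000 + 16.1211 + 47.5500 + 5.4444 = 112.0155

112.02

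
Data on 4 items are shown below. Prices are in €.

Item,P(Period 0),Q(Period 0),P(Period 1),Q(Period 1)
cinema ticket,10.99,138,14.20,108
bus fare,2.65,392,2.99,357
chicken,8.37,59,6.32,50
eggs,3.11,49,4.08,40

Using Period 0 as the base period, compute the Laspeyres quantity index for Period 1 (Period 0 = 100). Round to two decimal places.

Laspeyres quantity index uses base-period prices as weights.
ΣP(Period 0)·Q(Period 1) = 10.99×108 + 2.65×357 + 8.37×50 + 3.11×40 = 1186.92 + 946.05 + 418.5 + 124.4 = 2675.87
ΣP(Period 0)·Q(Period 0) = 10.99×138 + 2.65×392 + 8.37×59 + 3.11×49 = 1516.62 + 1038.8 + 493.83 + 152.39 = 3201.64
Index = 2675.87 / 3201.64 × 100 = 83.5781

83.58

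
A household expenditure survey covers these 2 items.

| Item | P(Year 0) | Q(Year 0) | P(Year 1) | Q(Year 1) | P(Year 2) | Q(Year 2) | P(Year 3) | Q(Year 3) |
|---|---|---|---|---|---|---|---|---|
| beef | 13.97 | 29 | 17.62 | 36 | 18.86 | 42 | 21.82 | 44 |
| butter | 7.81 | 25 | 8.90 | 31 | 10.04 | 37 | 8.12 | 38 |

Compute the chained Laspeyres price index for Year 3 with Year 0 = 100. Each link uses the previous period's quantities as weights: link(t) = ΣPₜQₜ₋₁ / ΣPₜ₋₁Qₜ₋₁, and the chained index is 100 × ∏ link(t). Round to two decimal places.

Link Year 0→Year 1:
ΣP(Year 1)Q(Year 0) = 17.62×29 + 8.90×25 = 510.98 + 222.5 = 733.48
ΣP(Year 0)Q(Year 0) = 13.97×29 + 7.81×25 = 405.13 + 195.25 = 600.38
link = 733.48/600.38 = 1.221693
Link Year 1→Year 2:
ΣP(Year 2)Q(Year 1) = 18.86×36 + 10.04×31 = 678.96 + 311.24 = 990.2
ΣP(Year 1)Q(Year 1) = 17.62×36 + 8.90×31 = 634.32 + 275.9 = 910.22
link = 990.2/910.22 = 1.087869
Link Year 2→Year 3:
ΣP(Year 3)Q(Year 2) = 21.82×42 + 8.12×37 = 916.44 + 300.44 = 1216.88
ΣP(Year 2)Q(Year 2) = 18.86×42 + 10.04×37 = 792.12 + 371.48 = 1163.6
link = 1216.88/1163.6 = 1.045789
Chained index = 100 × 1.221693 × 1.087869 × 1.045789 = 138.9897

138.99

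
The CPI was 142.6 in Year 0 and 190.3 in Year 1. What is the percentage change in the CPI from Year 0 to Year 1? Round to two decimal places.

33.45%

Change = (190.3 − 142.6) / 142.6 × 100
       = 47.7 / 142.6 × 100 = 33.4502%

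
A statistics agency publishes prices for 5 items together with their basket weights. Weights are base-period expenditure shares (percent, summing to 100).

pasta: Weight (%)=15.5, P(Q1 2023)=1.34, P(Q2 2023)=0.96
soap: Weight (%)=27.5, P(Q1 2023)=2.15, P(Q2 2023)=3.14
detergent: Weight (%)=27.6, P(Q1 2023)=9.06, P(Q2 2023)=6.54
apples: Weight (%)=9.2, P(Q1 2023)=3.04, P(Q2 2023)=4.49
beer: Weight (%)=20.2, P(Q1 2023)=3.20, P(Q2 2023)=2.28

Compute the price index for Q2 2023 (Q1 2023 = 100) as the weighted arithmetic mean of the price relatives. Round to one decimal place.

99.2

pasta: 15.5 × (0.96/1.34) = 15.5 × 0.716418 = 11.1045
soap: 27.5 × (3.14/2.15) = 27.5 × 1.460465 = 40.1628
detergent: 27.6 × (6.54/9.06) = 27.6 × 0.721854 = 19.9232
apples: 9.2 × (4.49/3.04) = 9.2 × 1.476974 = 13.5882
beer: 20.2 × (2.28/3.20) = 20.2 × 0.712500 = 14.3925
Index = Σ wᵢ·(p₁ᵢ/p₀ᵢ) = 11.1045 + 40.1628 + 19.9232 + 13.5882 + 14.3925 = 99.1711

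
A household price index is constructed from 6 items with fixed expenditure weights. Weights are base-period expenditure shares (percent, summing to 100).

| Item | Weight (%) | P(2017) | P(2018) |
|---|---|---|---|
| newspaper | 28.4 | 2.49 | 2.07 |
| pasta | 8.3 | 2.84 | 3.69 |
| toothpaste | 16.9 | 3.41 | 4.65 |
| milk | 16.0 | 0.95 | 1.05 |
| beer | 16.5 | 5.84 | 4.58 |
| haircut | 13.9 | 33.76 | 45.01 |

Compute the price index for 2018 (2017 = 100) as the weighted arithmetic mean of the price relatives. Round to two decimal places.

106.60

newspaper: 28.4 × (2.07/2.49) = 28.4 × 0.831325 = 23.6096
pasta: 8.3 × (3.69/2.84) = 8.3 × 1.299296 = 10.7842
toothpaste: 16.9 × (4.65/3.41) = 16.9 × 1.363636 = 23.0455
milk: 16.0 × (1.05/0.95) = 16.0 × 1.105263 = 17.6842
beer: 16.5 × (4.58/5.84) = 16.5 × 0.784247 = 12.9401
haircut: 13.9 × (45.01/33.76) = 13.9 × 1.333235 = 18.5320
Index = Σ wᵢ·(p₁ᵢ/p₀ᵢ) = 23.6096 + 10.7842 + 23.0455 + 17.6842 + 12.9401 + 18.5320 = 106.5955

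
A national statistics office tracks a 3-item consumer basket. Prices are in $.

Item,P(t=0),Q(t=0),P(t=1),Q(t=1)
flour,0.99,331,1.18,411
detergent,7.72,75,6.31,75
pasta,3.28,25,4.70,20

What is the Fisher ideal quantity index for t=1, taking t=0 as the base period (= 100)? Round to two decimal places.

106.79

Laspeyres component (base-period weights):
ΣP(t=0)Q(t=1) = 0.99×411 + 7.72×75 + 3.28×20 = 406.89 + 579 + 65.6 = 1051.49
ΣP(t=0)Q(t=0) = 0.99×331 + 7.72×75 + 3.28×25 = 327.69 + 579 + 82 = 988.69
L = 1051.49 / 988.69 × 100 = 106.3518
Paasche component (current-period weights):
ΣP(t=1)Q(t=1) = 1.18×411 + 6.31×75 + 4.70×20 = 484.98 + 473.25 + 94 = 1052.23
ΣP(t=1)Q(t=0) = 1.18×331 + 6.31×75 + 4.70×25 = 390.58 + 473.25 + 117.5 = 981.33
P = 1052.23 / 981.33 × 100 = 107.2249
Fisher = √(L × P) = √(106.3518 × 107.2249) = 106.7875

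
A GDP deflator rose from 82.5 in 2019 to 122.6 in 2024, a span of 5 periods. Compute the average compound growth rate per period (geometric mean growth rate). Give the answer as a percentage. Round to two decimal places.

Growth factor = (122.6/82.5)^(1/5) = (1.486061)^(1/5) = 1.082449
Growth rate = 1.082449 − 1 = 0.082449 = 8.2449%

8.24%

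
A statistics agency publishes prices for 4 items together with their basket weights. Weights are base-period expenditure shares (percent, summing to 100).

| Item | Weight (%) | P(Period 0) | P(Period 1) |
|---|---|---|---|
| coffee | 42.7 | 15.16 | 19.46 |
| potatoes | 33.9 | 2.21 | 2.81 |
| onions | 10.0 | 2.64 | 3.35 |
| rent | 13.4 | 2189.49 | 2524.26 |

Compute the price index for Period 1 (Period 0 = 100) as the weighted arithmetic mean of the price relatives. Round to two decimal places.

126.05

coffee: 42.7 × (19.46/15.16) = 42.7 × 1.283641 = 54.8115
potatoes: 33.9 × (2.81/2.21) = 33.9 × 1.271493 = 43.1036
onions: 10.0 × (3.35/2.64) = 10.0 × 1.268939 = 12.6894
rent: 13.4 × (2524.26/2189.49) = 13.4 × 1.152899 = 15.4488
Index = Σ wᵢ·(p₁ᵢ/p₀ᵢ) = 54.8115 + 43.1036 + 12.6894 + 15.4488 = 126.0533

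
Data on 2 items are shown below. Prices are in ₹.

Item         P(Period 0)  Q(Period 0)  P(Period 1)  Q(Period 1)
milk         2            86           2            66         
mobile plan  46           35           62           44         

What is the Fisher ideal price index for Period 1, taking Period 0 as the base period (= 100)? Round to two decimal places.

132.04

Laspeyres component (base-period weights):
ΣP(Period 1)Q(Period 0) = 2×86 + 62×35 = 172 + 2170 = 2342
ΣP(Period 0)Q(Period 0) = 2×86 + 46×35 = 172 + 1610 = 1782
L = 2342 / 1782 × 100 = 131.4254
Paasche component (current-period weights):
ΣP(Period 1)Q(Period 1) = 2×66 + 62×44 = 132 + 2728 = 2860
ΣP(Period 0)Q(Period 1) = 2×66 + 46×44 = 132 + 2024 = 2156
P = 2860 / 2156 × 100 = 132.6531
Fisher = √(L × P) = √(131.4254 × 132.6531) = 132.0378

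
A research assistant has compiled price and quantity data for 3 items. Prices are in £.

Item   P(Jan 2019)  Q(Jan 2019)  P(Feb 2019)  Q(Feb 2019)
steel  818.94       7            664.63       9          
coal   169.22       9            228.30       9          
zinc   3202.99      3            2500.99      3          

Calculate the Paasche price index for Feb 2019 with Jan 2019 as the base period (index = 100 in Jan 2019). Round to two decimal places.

Paasche price index uses current-period quantities as weights.
ΣP(Feb 2019)·Q(Feb 2019) = 664.63×9 + 228.30×9 + 2500.99×3 = 5981.67 + 2054.7 + 7502.97 = 15539.34
ΣP(Jan 2019)·Q(Feb 2019) = 818.94×9 + 169.22×9 + 3202.99×3 = 7370.46 + 1522.98 + 9608.97 = 18502.41
Index = 15539.34 / 18502.41 × 100 = 83.9855

83.99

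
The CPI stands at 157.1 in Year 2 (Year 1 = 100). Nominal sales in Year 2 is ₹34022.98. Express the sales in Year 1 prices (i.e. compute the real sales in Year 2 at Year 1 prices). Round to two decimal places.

21656.89

Real = Nominal ÷ (Index/100) = 34022.98 ÷ (157.1/100)
     = 34022.98 ÷ 1.571 = 21656.8937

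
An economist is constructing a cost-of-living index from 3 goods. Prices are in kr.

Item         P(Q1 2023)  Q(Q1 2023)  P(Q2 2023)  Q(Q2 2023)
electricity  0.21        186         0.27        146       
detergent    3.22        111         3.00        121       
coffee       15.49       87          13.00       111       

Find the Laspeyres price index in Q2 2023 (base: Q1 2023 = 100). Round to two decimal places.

86.82

Laspeyres price index uses base-period quantities as weights.
ΣP(Q2 2023)·Q(Q1 2023) = 0.27×186 + 3.00×111 + 13.00×87 = 50.22 + 333 + 1131 = 1514.22
ΣP(Q1 2023)·Q(Q1 2023) = 0.21×186 + 3.22×111 + 15.49×87 = 39.06 + 357.42 + 1347.63 = 1744.11
Index = 1514.22 / 1744.11 × 100 = 86.8191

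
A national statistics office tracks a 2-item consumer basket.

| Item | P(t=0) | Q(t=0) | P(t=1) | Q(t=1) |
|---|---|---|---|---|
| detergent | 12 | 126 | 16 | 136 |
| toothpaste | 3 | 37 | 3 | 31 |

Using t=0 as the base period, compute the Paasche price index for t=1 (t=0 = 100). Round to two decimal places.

Paasche price index uses current-period quantities as weights.
ΣP(t=1)·Q(t=1) = 16×136 + 3×31 = 2176 + 93 = 2269
ΣP(t=0)·Q(t=1) = 12×136 + 3×31 = 1632 + 93 = 1725
Index = 2269 / 1725 × 100 = 131.5362

131.54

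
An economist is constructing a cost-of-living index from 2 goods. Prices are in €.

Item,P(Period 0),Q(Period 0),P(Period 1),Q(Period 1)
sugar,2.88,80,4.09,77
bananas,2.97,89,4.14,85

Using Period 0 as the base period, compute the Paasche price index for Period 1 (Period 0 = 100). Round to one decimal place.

Paasche price index uses current-period quantities as weights.
ΣP(Period 1)·Q(Period 1) = 4.09×77 + 4.14×85 = 314.93 + 351.9 = 666.83
ΣP(Period 0)·Q(Period 1) = 2.88×77 + 2.97×85 = 221.76 + 252.45 = 474.21
Index = 666.83 / 474.21 × 100 = 140.6191

140.6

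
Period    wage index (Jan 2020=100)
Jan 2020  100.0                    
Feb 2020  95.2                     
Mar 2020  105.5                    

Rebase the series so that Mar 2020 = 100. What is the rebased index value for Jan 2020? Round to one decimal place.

Rebased(Jan 2020) = 100.0 / 105.5 × 100 = 94.7867

94.8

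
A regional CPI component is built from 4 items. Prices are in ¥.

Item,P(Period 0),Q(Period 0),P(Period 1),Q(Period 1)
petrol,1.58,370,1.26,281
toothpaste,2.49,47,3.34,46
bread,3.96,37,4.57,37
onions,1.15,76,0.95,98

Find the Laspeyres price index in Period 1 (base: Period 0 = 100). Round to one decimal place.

Laspeyres price index uses base-period quantities as weights.
ΣP(Period 1)·Q(Period 0) = 1.26×370 + 3.34×47 + 4.57×37 + 0.95×76 = 466.2 + 156.98 + 169.09 + 72.2 = 864.47
ΣP(Period 0)·Q(Period 0) = 1.58×370 + 2.49×47 + 3.96×37 + 1.15×76 = 584.6 + 117.03 + 146.52 + 87.4 = 935.55
Index = 864.47 / 935.55 × 100 = 92.4023

92.4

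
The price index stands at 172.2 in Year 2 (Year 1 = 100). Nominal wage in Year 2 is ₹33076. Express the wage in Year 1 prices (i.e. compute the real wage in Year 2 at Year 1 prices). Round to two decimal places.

Real = Nominal ÷ (Index/100) = 33076 ÷ (172.2/100)
     = 33076 ÷ 1.722 = 19207.8978

19207.90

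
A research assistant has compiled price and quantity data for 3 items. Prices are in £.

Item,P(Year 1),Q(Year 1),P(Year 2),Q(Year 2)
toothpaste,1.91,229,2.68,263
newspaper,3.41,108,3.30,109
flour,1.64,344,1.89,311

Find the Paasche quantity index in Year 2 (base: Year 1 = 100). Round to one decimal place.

102.0

Paasche quantity index uses current-period prices as weights.
ΣP(Year 2)·Q(Year 2) = 2.68×263 + 3.30×109 + 1.89×311 = 704.84 + 359.7 + 587.79 = 1652.33
ΣP(Year 2)·Q(Year 1) = 2.68×229 + 3.30×108 + 1.89×344 = 613.72 + 356.4 + 650.16 = 1620.28
Index = 1652.33 / 1620.28 × 100 = 101.9781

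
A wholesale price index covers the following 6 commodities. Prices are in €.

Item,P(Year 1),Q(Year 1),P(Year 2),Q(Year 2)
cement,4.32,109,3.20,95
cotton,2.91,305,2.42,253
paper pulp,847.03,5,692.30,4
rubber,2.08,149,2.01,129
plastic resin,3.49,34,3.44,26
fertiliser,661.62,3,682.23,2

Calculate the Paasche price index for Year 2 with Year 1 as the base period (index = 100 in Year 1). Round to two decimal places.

Paasche price index uses current-period quantities as weights.
ΣP(Year 2)·Q(Year 2) = 3.20×95 + 2.42×253 + 692.30×4 + 2.01×129 + 3.44×26 + 682.23×2 = 304 + 612.26 + 2769.2 + 259.29 + 89.44 + 1364.46 = 5398.65
ΣP(Year 1)·Q(Year 2) = 4.32×95 + 2.91×253 + 847.03×4 + 2.08×129 + 3.49×26 + 661.62×2 = 410.4 + 736.23 + 3388.12 + 268.32 + 90.74 + 1323.24 = 6217.05
Index = 5398.65 / 6217.05 × 100 = 86.8362

86.84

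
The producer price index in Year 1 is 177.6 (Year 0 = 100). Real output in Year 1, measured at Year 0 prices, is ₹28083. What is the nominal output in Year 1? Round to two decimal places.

49875.41

Nominal = Real × (Index/100) = 28083 × (177.6/100)
        = 28083 × 1.776 = 49875.4080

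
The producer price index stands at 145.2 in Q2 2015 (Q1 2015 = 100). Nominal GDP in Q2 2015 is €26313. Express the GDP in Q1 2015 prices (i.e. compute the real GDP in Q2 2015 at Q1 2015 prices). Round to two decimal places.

Real = Nominal ÷ (Index/100) = 26313 ÷ (145.2/100)
     = 26313 ÷ 1.452 = 18121.9008

18121.90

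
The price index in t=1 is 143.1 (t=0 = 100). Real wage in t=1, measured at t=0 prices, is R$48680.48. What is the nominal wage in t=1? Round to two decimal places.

Nominal = Real × (Index/100) = 48680.48 × (143.1/100)
        = 48680.48 × 1.431 = 69661.7669

69661.77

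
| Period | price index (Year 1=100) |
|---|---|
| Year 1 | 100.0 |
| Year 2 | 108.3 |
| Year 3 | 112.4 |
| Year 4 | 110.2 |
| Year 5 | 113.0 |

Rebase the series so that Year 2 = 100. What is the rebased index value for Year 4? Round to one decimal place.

101.8

Rebased(Year 4) = 110.2 / 108.3 × 100 = 101.7544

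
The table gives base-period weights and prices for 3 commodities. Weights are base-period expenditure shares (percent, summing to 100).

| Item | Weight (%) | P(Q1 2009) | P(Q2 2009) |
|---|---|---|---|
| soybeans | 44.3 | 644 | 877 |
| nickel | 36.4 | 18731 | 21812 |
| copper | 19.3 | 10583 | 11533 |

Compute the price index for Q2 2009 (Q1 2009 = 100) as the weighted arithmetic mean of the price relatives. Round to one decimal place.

soybeans: 44.3 × (877/644) = 44.3 × 1.361801 = 60.3278
nickel: 36.4 × (21812/18731) = 36.4 × 1.164487 = 42.3873
copper: 19.3 × (11533/10583) = 19.3 × 1.089767 = 21.0325
Index = Σ wᵢ·(p₁ᵢ/p₀ᵢ) = 60.3278 + 42.3873 + 21.0325 = 123.7476

123.7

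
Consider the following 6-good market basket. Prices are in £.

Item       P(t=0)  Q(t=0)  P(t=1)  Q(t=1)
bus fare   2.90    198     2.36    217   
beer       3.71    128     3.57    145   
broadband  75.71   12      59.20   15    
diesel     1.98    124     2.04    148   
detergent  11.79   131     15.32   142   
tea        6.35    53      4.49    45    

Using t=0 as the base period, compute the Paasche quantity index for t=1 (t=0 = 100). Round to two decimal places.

Paasche quantity index uses current-period prices as weights.
ΣP(t=1)·Q(t=1) = 2.36×217 + 3.57×145 + 59.20×15 + 2.04×148 + 15.32×142 + 4.49×45 = 512.12 + 517.65 + 888 + 301.92 + 2175.44 + 202.05 = 4597.18
ΣP(t=1)·Q(t=0) = 2.36×198 + 3.57×128 + 59.20×12 + 2.04×124 + 15.32×131 + 4.49×53 = 467.28 + 456.96 + 710.4 + 252.96 + 2006.92 + 237.97 = 4132.49
Index = 4597.18 / 4132.49 × 100 = 111.2448

111.24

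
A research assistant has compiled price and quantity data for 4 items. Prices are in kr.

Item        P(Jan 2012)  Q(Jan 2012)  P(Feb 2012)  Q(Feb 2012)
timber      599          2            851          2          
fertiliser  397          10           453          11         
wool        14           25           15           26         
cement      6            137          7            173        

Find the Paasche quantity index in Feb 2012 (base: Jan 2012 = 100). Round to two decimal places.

109.52

Paasche quantity index uses current-period prices as weights.
ΣP(Feb 2012)·Q(Feb 2012) = 851×2 + 453×11 + 15×26 + 7×173 = 1702 + 4983 + 390 + 1211 = 8286
ΣP(Feb 2012)·Q(Jan 2012) = 851×2 + 453×10 + 15×25 + 7×137 = 1702 + 4530 + 375 + 959 = 7566
Index = 8286 / 7566 × 100 = 109.5163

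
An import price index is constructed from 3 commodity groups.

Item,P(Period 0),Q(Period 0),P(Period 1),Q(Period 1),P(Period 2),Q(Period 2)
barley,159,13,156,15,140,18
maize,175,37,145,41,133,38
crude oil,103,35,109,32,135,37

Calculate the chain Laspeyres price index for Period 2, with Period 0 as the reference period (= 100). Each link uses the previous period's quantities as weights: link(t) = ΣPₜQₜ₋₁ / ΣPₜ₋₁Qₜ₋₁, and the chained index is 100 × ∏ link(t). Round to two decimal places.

93.05

Link Period 0→Period 1:
ΣP(Period 1)Q(Period 0) = 156×13 + 145×37 + 109×35 = 2028 + 5365 + 3815 = 11208
ΣP(Period 0)Q(Period 0) = 159×13 + 175×37 + 103×35 = 2067 + 6475 + 3605 = 12147
link = 11208/12147 = 0.922697
Link Period 1→Period 2:
ΣP(Period 2)Q(Period 1) = 140×15 + 133×41 + 135×32 = 2100 + 5453 + 4320 = 11873
ΣP(Period 1)Q(Period 1) = 156×15 + 145×41 + 109×32 = 2340 + 5945 + 3488 = 11773
link = 11873/11773 = 1.008494
Chained index = 100 × 0.922697 × 1.008494 = 93.0534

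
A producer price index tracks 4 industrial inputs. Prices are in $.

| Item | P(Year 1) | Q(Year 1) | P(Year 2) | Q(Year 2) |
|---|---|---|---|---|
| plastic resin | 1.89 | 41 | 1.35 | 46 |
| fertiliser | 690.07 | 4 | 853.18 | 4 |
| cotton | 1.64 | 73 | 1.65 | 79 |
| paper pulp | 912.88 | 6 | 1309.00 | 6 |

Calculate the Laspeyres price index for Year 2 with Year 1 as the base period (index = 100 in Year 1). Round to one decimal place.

Laspeyres price index uses base-period quantities as weights.
ΣP(Year 2)·Q(Year 1) = 1.35×41 + 853.18×4 + 1.65×73 + 1309.00×6 = 55.35 + 3412.72 + 120.45 + 7854 = 11442.52
ΣP(Year 1)·Q(Year 1) = 1.89×41 + 690.07×4 + 1.64×73 + 912.88×6 = 77.49 + 2760.28 + 119.72 + 5477.28 = 8434.77
Index = 11442.52 / 8434.77 × 100 = 135.6589

135.7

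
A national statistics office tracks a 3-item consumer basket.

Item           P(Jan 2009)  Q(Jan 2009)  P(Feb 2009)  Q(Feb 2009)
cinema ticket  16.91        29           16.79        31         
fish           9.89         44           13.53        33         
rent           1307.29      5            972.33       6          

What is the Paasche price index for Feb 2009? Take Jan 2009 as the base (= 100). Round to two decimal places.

78.22

Paasche price index uses current-period quantities as weights.
ΣP(Feb 2009)·Q(Feb 2009) = 16.79×31 + 13.53×33 + 972.33×6 = 520.49 + 446.49 + 5833.98 = 6800.96
ΣP(Jan 2009)·Q(Feb 2009) = 16.91×31 + 9.89×33 + 1307.29×6 = 524.21 + 326.37 + 7843.74 = 8694.32
Index = 6800.96 / 8694.32 × 100 = 78.2230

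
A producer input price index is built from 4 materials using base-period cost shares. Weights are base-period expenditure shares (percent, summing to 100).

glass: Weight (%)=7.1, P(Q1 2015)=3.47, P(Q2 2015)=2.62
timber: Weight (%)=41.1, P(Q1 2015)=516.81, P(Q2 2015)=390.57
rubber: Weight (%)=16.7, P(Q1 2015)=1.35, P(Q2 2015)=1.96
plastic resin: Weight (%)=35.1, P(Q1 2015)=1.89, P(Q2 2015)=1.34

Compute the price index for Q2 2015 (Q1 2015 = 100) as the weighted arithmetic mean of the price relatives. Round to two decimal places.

85.55

glass: 7.1 × (2.62/3.47) = 7.1 × 0.755043 = 5.3608
timber: 41.1 × (390.57/516.81) = 41.1 × 0.755732 = 31.0606
rubber: 16.7 × (1.96/1.35) = 16.7 × 1.451852 = 24.2459
plastic resin: 35.1 × (1.34/1.89) = 35.1 × 0.708995 = 24.8857
Index = Σ wᵢ·(p₁ᵢ/p₀ᵢ) = 5.3608 + 31.0606 + 24.2459 + 24.8857 = 85.5530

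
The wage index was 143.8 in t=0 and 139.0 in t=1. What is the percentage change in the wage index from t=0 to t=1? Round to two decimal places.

Change = (139.0 − 143.8) / 143.8 × 100
       = -4.8 / 143.8 × 100 = -3.3380%

-3.34%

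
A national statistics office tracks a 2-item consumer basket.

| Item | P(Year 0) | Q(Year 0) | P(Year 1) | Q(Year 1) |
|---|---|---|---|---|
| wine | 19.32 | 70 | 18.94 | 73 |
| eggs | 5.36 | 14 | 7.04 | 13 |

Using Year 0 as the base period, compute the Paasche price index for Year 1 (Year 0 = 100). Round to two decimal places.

99.60

Paasche price index uses current-period quantities as weights.
ΣP(Year 1)·Q(Year 1) = 18.94×73 + 7.04×13 = 1382.62 + 91.52 = 1474.14
ΣP(Year 0)·Q(Year 1) = 19.32×73 + 5.36×13 = 1410.36 + 69.68 = 1480.04
Index = 1474.14 / 1480.04 × 100 = 99.6014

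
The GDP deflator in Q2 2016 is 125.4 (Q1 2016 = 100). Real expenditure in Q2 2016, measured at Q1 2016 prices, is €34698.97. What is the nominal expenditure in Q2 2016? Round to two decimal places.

Nominal = Real × (Index/100) = 34698.97 × (125.4/100)
        = 34698.97 × 1.254 = 43512.5084

43512.51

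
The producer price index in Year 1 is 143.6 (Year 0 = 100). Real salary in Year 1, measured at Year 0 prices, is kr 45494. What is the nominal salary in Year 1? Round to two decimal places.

65329.38

Nominal = Real × (Index/100) = 45494 × (143.6/100)
        = 45494 × 1.436 = 65329.3840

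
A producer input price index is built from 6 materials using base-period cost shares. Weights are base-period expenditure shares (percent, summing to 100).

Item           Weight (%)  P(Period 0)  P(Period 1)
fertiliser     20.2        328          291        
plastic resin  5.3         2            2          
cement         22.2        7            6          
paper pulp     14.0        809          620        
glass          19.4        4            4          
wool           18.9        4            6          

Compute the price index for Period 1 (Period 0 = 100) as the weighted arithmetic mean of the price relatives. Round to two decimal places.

fertiliser: 20.2 × (291/328) = 20.2 × 0.887195 = 17.9213
plastic resin: 5.3 × (2/2) = 5.3 × 1.000000 = 5.3000
cement: 22.2 × (6/7) = 22.2 × 0.857143 = 19.0286
paper pulp: 14.0 × (620/809) = 14.0 × 0.766378 = 10.7293
glass: 19.4 × (4/4) = 19.4 × 1.000000 = 19.4000
wool: 18.9 × (6/4) = 18.9 × 1.500000 = 28.3500
Index = Σ wᵢ·(p₁ᵢ/p₀ᵢ) = 17.9213 + 5.3000 + 19.0286 + 10.7293 + 19.4000 + 28.3500 = 100.7292

100.73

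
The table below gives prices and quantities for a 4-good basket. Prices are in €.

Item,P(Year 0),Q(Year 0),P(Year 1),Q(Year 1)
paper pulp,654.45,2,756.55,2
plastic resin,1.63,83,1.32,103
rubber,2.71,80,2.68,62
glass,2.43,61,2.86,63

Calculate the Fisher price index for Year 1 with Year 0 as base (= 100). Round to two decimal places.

Laspeyres component (base-period weights):
ΣP(Year 1)Q(Year 0) = 756.55×2 + 1.32×83 + 2.68×80 + 2.86×61 = 1513.1 + 109.56 + 214.4 + 174.46 = 2011.52
ΣP(Year 0)Q(Year 0) = 654.45×2 + 1.63×83 + 2.71×80 + 2.43×61 = 1308.9 + 135.29 + 216.8 + 148.23 = 1809.22
L = 2011.52 / 1809.22 × 100 = 111.1816
Paasche component (current-period weights):
ΣP(Year 1)Q(Year 1) = 756.55×2 + 1.32×103 + 2.68×62 + 2.86×63 = 1513.1 + 135.96 + 166.16 + 180.18 = 1995.4
ΣP(Year 0)Q(Year 1) = 654.45×2 + 1.63×103 + 2.71×62 + 2.43×63 = 1308.9 + 167.89 + 168.02 + 153.09 = 1797.9
P = 1995.4 / 1797.9 × 100 = 110.9850
Fisher = √(L × P) = √(111.1816 × 110.9850) = 111.0833

111.08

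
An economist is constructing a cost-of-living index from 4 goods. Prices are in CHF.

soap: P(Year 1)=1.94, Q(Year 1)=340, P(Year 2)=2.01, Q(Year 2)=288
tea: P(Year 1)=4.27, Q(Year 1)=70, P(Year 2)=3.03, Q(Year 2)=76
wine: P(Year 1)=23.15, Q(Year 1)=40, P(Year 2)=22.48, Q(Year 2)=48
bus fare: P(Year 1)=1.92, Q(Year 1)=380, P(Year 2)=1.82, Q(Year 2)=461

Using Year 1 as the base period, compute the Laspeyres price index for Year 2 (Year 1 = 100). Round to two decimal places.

95.11

Laspeyres price index uses base-period quantities as weights.
ΣP(Year 2)·Q(Year 1) = 2.01×340 + 3.03×70 + 22.48×40 + 1.82×380 = 683.4 + 212.1 + 899.2 + 691.6 = 2486.3
ΣP(Year 1)·Q(Year 1) = 1.94×340 + 4.27×70 + 23.15×40 + 1.92×380 = 659.6 + 298.9 + 926 + 729.6 = 2614.1
Index = 2486.3 / 2614.1 × 100 = 95.1111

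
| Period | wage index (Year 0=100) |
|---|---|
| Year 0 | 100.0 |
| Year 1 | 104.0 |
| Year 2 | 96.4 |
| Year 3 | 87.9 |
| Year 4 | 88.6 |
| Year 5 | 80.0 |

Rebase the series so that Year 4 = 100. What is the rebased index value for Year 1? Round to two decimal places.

117.38

Rebased(Year 1) = 104.0 / 88.6 × 100 = 117.3815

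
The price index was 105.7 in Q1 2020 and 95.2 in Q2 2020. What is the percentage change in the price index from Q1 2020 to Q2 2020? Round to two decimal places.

Change = (95.2 − 105.7) / 105.7 × 100
       = -10.5 / 105.7 × 100 = -9.9338%

-9.93%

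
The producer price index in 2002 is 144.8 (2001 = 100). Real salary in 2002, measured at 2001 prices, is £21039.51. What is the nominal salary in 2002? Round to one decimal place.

Nominal = Real × (Index/100) = 21039.51 × (144.8/100)
        = 21039.51 × 1.448 = 30465.2105

30465.2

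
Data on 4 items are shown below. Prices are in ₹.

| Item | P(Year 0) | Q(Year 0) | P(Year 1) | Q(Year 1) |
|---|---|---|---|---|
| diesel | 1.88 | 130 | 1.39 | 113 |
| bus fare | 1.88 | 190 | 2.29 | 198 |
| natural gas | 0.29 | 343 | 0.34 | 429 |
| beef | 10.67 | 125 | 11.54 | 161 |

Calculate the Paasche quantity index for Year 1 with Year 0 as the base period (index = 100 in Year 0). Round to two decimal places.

120.20

Paasche quantity index uses current-period prices as weights.
ΣP(Year 1)·Q(Year 1) = 1.39×113 + 2.29×198 + 0.34×429 + 11.54×161 = 157.07 + 453.42 + 145.86 + 1857.94 = 2614.29
ΣP(Year 1)·Q(Year 0) = 1.39×130 + 2.29×190 + 0.34×343 + 11.54×125 = 180.7 + 435.1 + 116.62 + 1442.5 = 2174.92
Index = 2614.29 / 2174.92 × 100 = 120.2017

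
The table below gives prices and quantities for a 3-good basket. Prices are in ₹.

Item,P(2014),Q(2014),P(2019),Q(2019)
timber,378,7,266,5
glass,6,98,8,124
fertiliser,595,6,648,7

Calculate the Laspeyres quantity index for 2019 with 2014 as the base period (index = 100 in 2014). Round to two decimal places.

99.93

Laspeyres quantity index uses base-period prices as weights.
ΣP(2014)·Q(2019) = 378×5 + 6×124 + 595×7 = 1890 + 744 + 4165 = 6799
ΣP(2014)·Q(2014) = 378×7 + 6×98 + 595×6 = 2646 + 588 + 3570 = 6804
Index = 6799 / 6804 × 100 = 99.9265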